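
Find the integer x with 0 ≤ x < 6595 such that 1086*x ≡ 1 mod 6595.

6261

Apply the Euclidean algorithm and back-substitute:
6595 = 6*1086 + 79
1086 = 13*79 + 59
79 = 1*59 + 20
59 = 2*20 + 19
20 = 1*19 + 1
19 = 19*1 + 0
gcd(1086, 6595) = 1, so the inverse exists.
Back-substitute for 1:
1 = 1*20 − 1*19
  = −1*59 + 3*20
  = 3*79 − 4*59
  = −4*1086 + 55*79
  = 55*6595 − 334*1086
So 1086⁻¹ ≡ −334 ≡ 6261 (mod 6595).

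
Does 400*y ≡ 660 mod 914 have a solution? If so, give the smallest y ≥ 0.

gcd(400, 914) = 2, and 2 | 660, so solutions exist.
Divide through by 2: 200*y = 330 (mod 457).
200⁻¹ ≡ 16 (mod 457).
y ≡ 16*330 ≡ 253 (mod 457).
The smallest non-negative solution is y = 253.

253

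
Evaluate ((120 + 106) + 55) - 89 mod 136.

120 + 106 = 226 ≡ 90 (mod 136)
90 + 55 = 145 ≡ 9 (mod 136)
9 - 89 = -80 ≡ 56 (mod 136)

56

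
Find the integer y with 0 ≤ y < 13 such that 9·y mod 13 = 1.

13 = 1×9 + 4
9 = 2×4 + 1
4 = 4×1 + 0
gcd(9, 13) = 1, so the inverse exists.
Bézout: 1 = −2×13 + 3×9.
So 9⁻¹ ≡ 3 (mod 13).

3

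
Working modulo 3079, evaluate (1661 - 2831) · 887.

1661 - 2831 = -1170 ≡ 1909 (mod 3079)
1909 · 887 = 1693283 ≡ 2912 (mod 3079)

2912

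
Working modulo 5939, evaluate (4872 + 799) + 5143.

4872 + 799 = 5671
5671 + 5143 = 10814 ≡ 4875 (mod 5939)

4875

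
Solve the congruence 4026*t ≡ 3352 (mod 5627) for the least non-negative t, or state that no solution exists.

gcd(4026, 5627) = 1, so a unique solution mod 5627 exists.
4026⁻¹ ≡ 1796 (mod 5627).
t ≡ 1796*3352 ≡ 4929 (mod 5627).

4929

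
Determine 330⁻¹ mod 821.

719

821 = 2*330 + 161
330 = 2*161 + 8
161 = 20*8 + 1
8 = 8*1 + 0
gcd(330, 821) = 1, so the inverse exists.
Bézout: 1 = 41*821 − 102*330.
So 330⁻¹ ≡ −102 ≡ 719 (mod 821).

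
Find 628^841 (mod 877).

200

841 in binary is 1101001001, i.e. 841 = 512 + 256 + 64 + 8 + 1.
628^1 ≡ 628 (mod 877)
628^2 ≡ 628^2 = 394384 ≡ 611 (mod 877)
628^4 ≡ 611^2 = 373321 ≡ 596 (mod 877)
628^8 ≡ 596^2 = 355216 ≡ 31 (mod 877)
628^16 ≡ 31^2 = 961 ≡ 84 (mod 877)
628^32 ≡ 84^2 = 7056 ≡ 40 (mod 877)
628^64 ≡ 40^2 = 1600 ≡ 723 (mod 877)
628^128 ≡ 723^2 = 522729 ≡ 37 (mod 877)
628^256 ≡ 37^2 = 1369 ≡ 492 (mod 877)
628^512 ≡ 492^2 = 242064 ≡ 12 (mod 877)
628^841 = 628^512 · 628^256 · 628^64 · 628^8 · 628^1 ≡ 12 · 492 · 723 · 31 · 628 (mod 877).
Accumulate the product:
12 · 492 = 5904 ≡ 642
642 · 723 = 464166 ≡ 233
233 · 31 = 7223 ≡ 207
207 · 628 = 129996 ≡ 200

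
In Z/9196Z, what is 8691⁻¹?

By the extended Euclidean algorithm:
9196 = 1*8691 + 505
8691 = 17*505 + 106
505 = 4*106 + 81
106 = 1*81 + 25
81 = 3*25 + 6
25 = 4*6 + 1
6 = 6*1 + 0
gcd(8691, 9196) = 1, so the inverse exists.
Back-substitute for 1:
1 = 1*25 − 4*6
  = −4*81 + 13*25
  = 13*106 − 17*81
  = −17*505 + 81*106
  = 81*8691 − 1394*505
  = −1394*9196 + 1475*8691
So 8691⁻¹ ≡ 1475 (mod 9196).

1475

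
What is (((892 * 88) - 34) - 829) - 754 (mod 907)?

892 * 88 = 78496 ≡ 494 (mod 907)
494 - 34 = 460
460 - 829 = -369 ≡ 538 (mod 907)
538 - 754 = -216 ≡ 691 (mod 907)

691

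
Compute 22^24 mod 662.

24 in binary is 11000, i.e. 24 = 16 + 8.
22^1 ≡ 22 (mod 662)
22^2 ≡ 22^2 = 484 (mod 662)
22^4 ≡ 484^2 = 234256 ≡ 570 (mod 662)
22^8 ≡ 570^2 = 324900 ≡ 520 (mod 662)
22^16 ≡ 520^2 = 270400 ≡ 304 (mod 662)
22^24 = 22^16 · 22^8 ≡ 304 · 520 (mod 662).
304 · 520 = 158080 ≡ 524 (mod 662).

524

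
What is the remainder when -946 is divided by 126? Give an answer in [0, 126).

62

-946 = -8*126 + 62, so -946 ≡ 62 (mod 126).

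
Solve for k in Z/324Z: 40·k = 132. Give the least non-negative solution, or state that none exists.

60

gcd(40, 324) = 4, and 4 | 132, so solutions exist.
Divide through by 4: 10·k = 33 (mod 81).
10⁻¹ ≡ 73 (mod 81).
k ≡ 73·33 ≡ 60 (mod 81).
The smallest non-negative solution is k = 60.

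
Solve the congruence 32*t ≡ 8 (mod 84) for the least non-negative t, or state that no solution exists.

gcd(32, 84) = 4, and 4 | 8, so solutions exist.
Divide through by 4: 8*t = 2 (mod 21).
8⁻¹ ≡ 8 (mod 21).
t ≡ 8*2 ≡ 16 (mod 21).
The smallest non-negative solution is t = 16.

16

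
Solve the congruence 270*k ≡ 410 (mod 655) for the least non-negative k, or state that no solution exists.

84

gcd(270, 655) = 5, and 5 | 410, so solutions exist.
Divide through by 5: 54*k = 82 (mod 131).
54⁻¹ ≡ 17 (mod 131).
k ≡ 17*82 ≡ 84 (mod 131).
The smallest non-negative solution is k = 84.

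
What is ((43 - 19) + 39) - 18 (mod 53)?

45

43 - 19 = 24
24 + 39 = 63 ≡ 10 (mod 53)
10 - 18 = -8 ≡ 45 (mod 53)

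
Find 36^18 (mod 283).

152

By square-and-multiply:
18 in binary is 10010, i.e. 18 = 16 + 2.
36^1 ≡ 36 (mod 283)
36^2 ≡ 36^2 = 1296 ≡ 164 (mod 283)
36^4 ≡ 164^2 = 26896 ≡ 11 (mod 283)
36^8 ≡ 11^2 = 121 (mod 283)
36^16 ≡ 121^2 = 14641 ≡ 208 (mod 283)
36^18 = 36^16 * 36^2 ≡ 208 * 164 (mod 283).
208 * 164 = 34112 ≡ 152 (mod 283).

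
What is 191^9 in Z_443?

9 in binary is 1001, i.e. 9 = 8 + 1.
191^1 ≡ 191 (mod 443)
191^2 ≡ 191^2 = 36481 ≡ 155 (mod 443)
191^4 ≡ 155^2 = 24025 ≡ 103 (mod 443)
191^8 ≡ 103^2 = 10609 ≡ 420 (mod 443)
191^9 = 191^8 · 191^1 ≡ 420 · 191 (mod 443).
420 · 191 = 80220 ≡ 37 (mod 443).

37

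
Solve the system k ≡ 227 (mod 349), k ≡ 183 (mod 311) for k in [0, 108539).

79799

349⁻¹ mod 311: 349*221 ≡ 1 (mod 311), so 349⁻¹ ≡ 221.
k = 227 + 349*((183 − 227)*221 mod 311) = 227 + 349*228 = 79799.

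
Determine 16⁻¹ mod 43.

Apply the Euclidean algorithm and back-substitute:
43 = 2×16 + 11
16 = 1×11 + 5
11 = 2×5 + 1
5 = 5×1 + 0
gcd(16, 43) = 1, so the inverse exists.
Back-substitute for 1:
1 = 1×11 − 2×5
  = −2×16 + 3×11
  = 3×43 − 8×16
So 16⁻¹ ≡ −8 ≡ 35 (mod 43).

35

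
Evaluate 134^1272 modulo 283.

1272 in binary is 10011111000, i.e. 1272 = 1024 + 128 + 64 + 32 + 16 + 8.
134^1 ≡ 134 (mod 283)
134^2 ≡ 134^2 = 17956 ≡ 127 (mod 283)
134^4 ≡ 127^2 = 16129 ≡ 281 (mod 283)
134^8 ≡ 281^2 = 78961 ≡ 4 (mod 283)
134^16 ≡ 4^2 = 16 (mod 283)
134^32 ≡ 16^2 = 256 (mod 283)
134^64 ≡ 256^2 = 65536 ≡ 163 (mod 283)
134^128 ≡ 163^2 = 26569 ≡ 250 (mod 283)
134^256 ≡ 250^2 = 62500 ≡ 240 (mod 283)
134^512 ≡ 240^2 = 57600 ≡ 151 (mod 283)
134^1024 ≡ 151^2 = 22801 ≡ 161 (mod 283)
134^1272 = 134^1024 × 134^128 × 134^64 × 134^32 × 134^16 × 134^8 ≡ 161 × 250 × 163 × 256 × 16 × 4 (mod 283).
Accumulate the product:
161 × 250 = 40250 ≡ 64
64 × 163 = 10432 ≡ 244
244 × 256 = 62464 ≡ 204
204 × 16 = 3264 ≡ 151
151 × 4 = 604 ≡ 38

38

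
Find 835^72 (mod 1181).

Using repeated squaring:
835^1 ≡ 835 (mod 1181)
835^2 ≡ 835^2 = 697225 ≡ 435 (mod 1181)
835^4 ≡ 435^2 = 189225 ≡ 265 (mod 1181)
835^8 ≡ 265^2 = 70225 ≡ 546 (mod 1181)
835^16 ≡ 546^2 = 298116 ≡ 504 (mod 1181)
835^32 ≡ 504^2 = 254016 ≡ 101 (mod 1181)
835^64 ≡ 101^2 = 10201 ≡ 753 (mod 1181)
835^72 = 835^64 * 835^8 ≡ 753 * 546 (mod 1181).
753 * 546 = 411138 ≡ 150 (mod 1181).

150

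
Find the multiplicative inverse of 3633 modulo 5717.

Run the extended Euclidean algorithm:
5717 = 1*3633 + 2084
3633 = 1*2084 + 1549
2084 = 1*1549 + 535
1549 = 2*535 + 479
535 = 1*479 + 56
479 = 8*56 + 31
56 = 1*31 + 25
31 = 1*25 + 6
25 = 4*6 + 1
6 = 6*1 + 0
gcd(3633, 5717) = 1, so the inverse exists.
Bézout: 1 = 584*5717 − 919*3633.
So 3633⁻¹ ≡ −919 ≡ 4798 (mod 5717).

4798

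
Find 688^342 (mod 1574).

342 in binary is 101010110, i.e. 342 = 256 + 64 + 16 + 4 + 2.
688^1 ≡ 688 (mod 1574)
688^2 ≡ 688^2 = 473344 ≡ 1144 (mod 1574)
688^4 ≡ 1144^2 = 1308736 ≡ 742 (mod 1574)
688^8 ≡ 742^2 = 550564 ≡ 1238 (mod 1574)
688^16 ≡ 1238^2 = 1532644 ≡ 1142 (mod 1574)
688^32 ≡ 1142^2 = 1304164 ≡ 892 (mod 1574)
688^64 ≡ 892^2 = 795664 ≡ 794 (mod 1574)
688^128 ≡ 794^2 = 630436 ≡ 836 (mod 1574)
688^256 ≡ 836^2 = 698896 ≡ 40 (mod 1574)
688^342 = 688^256 × 688^64 × 688^16 × 688^4 × 688^2 ≡ 40 × 794 × 1142 × 742 × 1144 (mod 1574).
Accumulate the product:
40 × 794 = 31760 ≡ 280
280 × 1142 = 319760 ≡ 238
238 × 742 = 176596 ≡ 308
308 × 1144 = 352352 ≡ 1350

1350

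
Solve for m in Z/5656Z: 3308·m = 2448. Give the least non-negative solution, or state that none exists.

gcd(3308, 5656) = 4, and 4 | 2448, so solutions exist.
Divide through by 4: 827·m ≡ 612 mod 1414.
827⁻¹ ≡ 925 (mod 1414).
m ≡ 925·612 ≡ 500 (mod 1414).
The smallest non-negative solution is m = 500.

500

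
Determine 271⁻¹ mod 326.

326 = 1×271 + 55
271 = 4×55 + 51
55 = 1×51 + 4
51 = 12×4 + 3
4 = 1×3 + 1
3 = 3×1 + 0
gcd(271, 326) = 1, so the inverse exists.
Back-substitute for 1:
1 = 1×4 − 1×3
  = −1×51 + 13×4
  = 13×55 − 14×51
  = −14×271 + 69×55
  = 69×326 − 83×271
So 271⁻¹ ≡ −83 ≡ 243 (mod 326).

243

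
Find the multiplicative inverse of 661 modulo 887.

365

By the extended Euclidean algorithm:
887 = 1×661 + 226
661 = 2×226 + 209
226 = 1×209 + 17
209 = 12×17 + 5
17 = 3×5 + 2
5 = 2×2 + 1
2 = 2×1 + 0
gcd(661, 887) = 1, so the inverse exists.
Bézout: 1 = −272×887 + 365×661.
So 661⁻¹ ≡ 365 (mod 887).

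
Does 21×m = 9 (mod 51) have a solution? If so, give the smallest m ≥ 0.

15

gcd(21, 51) = 3, and 3 | 9, so solutions exist.
Divide through by 3: 7×m mod 17 = 3.
7⁻¹ ≡ 5 (mod 17).
m ≡ 5×3 ≡ 15 (mod 17).
The smallest non-negative solution is m = 15.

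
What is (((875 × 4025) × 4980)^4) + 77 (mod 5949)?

875 × 4025 = 3521875 ≡ 67 (mod 5949)
67 × 4980 = 333660 ≡ 516 (mod 5949)
(516)^4 ≡ 5553 (mod 5949)
5553 + 77 = 5630

5630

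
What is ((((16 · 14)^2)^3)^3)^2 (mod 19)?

16 · 14 = 224 ≡ 15 (mod 19)
(15)^2 ≡ 16 (mod 19)
(16)^3 ≡ 11 (mod 19)
(11)^3 ≡ 1 (mod 19)
(1)^2 ≡ 1 (mod 19)

1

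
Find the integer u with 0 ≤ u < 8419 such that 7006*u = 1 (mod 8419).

8419 = 1×7006 + 1413
7006 = 4×1413 + 1354
1413 = 1×1354 + 59
1354 = 22×59 + 56
59 = 1×56 + 3
56 = 18×3 + 2
3 = 1×2 + 1
2 = 2×1 + 0
gcd(7006, 8419) = 1, so the inverse exists.
Back-substitute for 1:
1 = 1×3 − 1×2
  = −1×56 + 19×3
  = 19×59 − 20×56
  = −20×1354 + 459×59
  = 459×1413 − 479×1354
  = −479×7006 + 2375×1413
  = 2375×8419 − 2854×7006
So 7006⁻¹ ≡ −2854 ≡ 5565 (mod 8419).

5565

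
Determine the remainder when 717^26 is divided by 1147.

Compute successive squares:
26 in binary is 11010, i.e. 26 = 16 + 8 + 2.
717^1 ≡ 717 (mod 1147)
717^2 ≡ 717^2 = 514089 ≡ 233 (mod 1147)
717^4 ≡ 233^2 = 54289 ≡ 380 (mod 1147)
717^8 ≡ 380^2 = 144400 ≡ 1025 (mod 1147)
717^16 ≡ 1025^2 = 1050625 ≡ 1120 (mod 1147)
717^26 = 717^16 * 717^8 * 717^2 ≡ 1120 * 1025 * 233 (mod 1147).
Accumulate the product:
1120 * 1025 = 1148000 ≡ 1000
1000 * 233 = 233000 ≡ 159

159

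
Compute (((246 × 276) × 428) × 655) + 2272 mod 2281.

461

246 × 276 = 67896 ≡ 1747 (mod 2281)
1747 × 428 = 747716 ≡ 1829 (mod 2281)
1829 × 655 = 1197995 ≡ 470 (mod 2281)
470 + 2272 = 2742 ≡ 461 (mod 2281)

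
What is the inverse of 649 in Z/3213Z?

703

3213 = 4*649 + 617
649 = 1*617 + 32
617 = 19*32 + 9
32 = 3*9 + 5
9 = 1*5 + 4
5 = 1*4 + 1
4 = 4*1 + 0
gcd(649, 3213) = 1, so the inverse exists.
Back-substitute for 1:
1 = 1*5 − 1*4
  = −1*9 + 2*5
  = 2*32 − 7*9
  = −7*617 + 135*32
  = 135*649 − 142*617
  = −142*3213 + 703*649
So 649⁻¹ ≡ 703 (mod 3213).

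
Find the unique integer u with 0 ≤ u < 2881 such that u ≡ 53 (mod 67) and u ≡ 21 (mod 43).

67⁻¹ mod 43: 67*9 ≡ 1 (mod 43), so 67⁻¹ ≡ 9.
u = 53 + 67*((21 − 53)*9 mod 43) = 53 + 67*13 = 924.

924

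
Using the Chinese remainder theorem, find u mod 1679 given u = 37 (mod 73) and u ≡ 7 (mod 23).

73⁻¹ mod 23: 73·6 ≡ 1 (mod 23), so 73⁻¹ ≡ 6.
u = 37 + 73·((7 − 37)·6 mod 23) = 37 + 73·4 = 329.
Check: 329 mod 73 = 37, 329 mod 23 = 7. ✓

329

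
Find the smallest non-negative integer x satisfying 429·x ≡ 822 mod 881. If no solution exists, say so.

gcd(429, 881) = 1, so a unique solution mod 881 exists.
429⁻¹ ≡ 766 (mod 881).
x ≡ 766·822 ≡ 618 (mod 881).

618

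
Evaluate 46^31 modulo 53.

Using repeated squaring:
46^1 ≡ 46 (mod 53)
46^2 ≡ 46^2 = 2116 ≡ 49 (mod 53)
46^4 ≡ 49^2 = 2401 ≡ 16 (mod 53)
46^8 ≡ 16^2 = 256 ≡ 44 (mod 53)
46^16 ≡ 44^2 = 1936 ≡ 28 (mod 53)
46^31 = 46^16 * 46^8 * 46^4 * 46^2 * 46^1 ≡ 28 * 44 * 16 * 49 * 46 (mod 53).
Accumulate the product:
28 * 44 = 1232 ≡ 13
13 * 16 = 208 ≡ 49
49 * 49 = 2401 ≡ 16
16 * 46 = 736 ≡ 47

47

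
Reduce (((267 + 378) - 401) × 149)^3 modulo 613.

267 + 378 = 645 ≡ 32 (mod 613)
32 - 401 = -369 ≡ 244 (mod 613)
244 × 149 = 36356 ≡ 189 (mod 613)
(189)^3 ≡ 300 (mod 613)

300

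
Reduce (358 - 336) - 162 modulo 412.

272

358 - 336 = 22
22 - 162 = -140 ≡ 272 (mod 412)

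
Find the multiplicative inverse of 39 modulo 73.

15

73 = 1·39 + 34
39 = 1·34 + 5
34 = 6·5 + 4
5 = 1·4 + 1
4 = 4·1 + 0
gcd(39, 73) = 1, so the inverse exists.
Back-substitute for 1:
1 = 1·5 − 1·4
  = −1·34 + 7·5
  = 7·39 − 8·34
  = −8·73 + 15·39
So 39⁻¹ ≡ 15 (mod 73).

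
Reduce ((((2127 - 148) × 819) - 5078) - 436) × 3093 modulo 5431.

2127 - 148 = 1979
1979 × 819 = 1620801 ≡ 2363 (mod 5431)
2363 - 5078 = -2715 ≡ 2716 (mod 5431)
2716 - 436 = 2280
2280 × 3093 = 7052040 ≡ 2602 (mod 5431)

2602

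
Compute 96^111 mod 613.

96^1 ≡ 96 (mod 613)
96^2 ≡ 96^2 = 9216 ≡ 21 (mod 613)
96^4 ≡ 21^2 = 441 (mod 613)
96^8 ≡ 441^2 = 194481 ≡ 160 (mod 613)
96^16 ≡ 160^2 = 25600 ≡ 467 (mod 613)
96^32 ≡ 467^2 = 218089 ≡ 474 (mod 613)
96^64 ≡ 474^2 = 224676 ≡ 318 (mod 613)
96^111 = 96^64 * 96^32 * 96^8 * 96^4 * 96^2 * 96^1 ≡ 318 * 474 * 160 * 441 * 21 * 96 (mod 613).
Accumulate the product:
318 * 474 = 150732 ≡ 547
547 * 160 = 87520 ≡ 474
474 * 441 = 209034 ≡ 1
1 * 21 = 21
21 * 96 = 2016 ≡ 177

177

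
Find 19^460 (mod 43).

Compute successive squares:
460 in binary is 111001100, i.e. 460 = 256 + 128 + 64 + 8 + 4.
19^1 ≡ 19 (mod 43)
19^2 ≡ 19^2 = 361 ≡ 17 (mod 43)
19^4 ≡ 17^2 = 289 ≡ 31 (mod 43)
19^8 ≡ 31^2 = 961 ≡ 15 (mod 43)
19^16 ≡ 15^2 = 225 ≡ 10 (mod 43)
19^32 ≡ 10^2 = 100 ≡ 14 (mod 43)
19^64 ≡ 14^2 = 196 ≡ 24 (mod 43)
19^128 ≡ 24^2 = 576 ≡ 17 (mod 43)
19^256 ≡ 17^2 = 289 ≡ 31 (mod 43)
19^460 = 19^256 · 19^128 · 19^64 · 19^8 · 19^4 ≡ 31 · 17 · 24 · 15 · 31 (mod 43).
Accumulate the product:
31 · 17 = 527 ≡ 11
11 · 24 = 264 ≡ 6
6 · 15 = 90 ≡ 4
4 · 31 = 124 ≡ 38

38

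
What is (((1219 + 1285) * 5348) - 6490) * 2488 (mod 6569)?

5279

1219 + 1285 = 2504
2504 * 5348 = 13391392 ≡ 3770 (mod 6569)
3770 - 6490 = -2720 ≡ 3849 (mod 6569)
3849 * 2488 = 9576312 ≡ 5279 (mod 6569)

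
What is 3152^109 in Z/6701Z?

645

By square-and-multiply:
3152^1 ≡ 3152 (mod 6701)
3152^2 ≡ 3152^2 = 9935104 ≡ 4222 (mod 6701)
3152^4 ≡ 4222^2 = 17825284 ≡ 624 (mod 6701)
3152^8 ≡ 624^2 = 389376 ≡ 718 (mod 6701)
3152^16 ≡ 718^2 = 515524 ≡ 6248 (mod 6701)
3152^32 ≡ 6248^2 = 39037504 ≡ 4179 (mod 6701)
3152^64 ≡ 4179^2 = 17464041 ≡ 1235 (mod 6701)
3152^109 = 3152^64 * 3152^32 * 3152^8 * 3152^4 * 3152^1 ≡ 1235 * 4179 * 718 * 624 * 3152 (mod 6701).
Accumulate the product:
1235 * 4179 = 5161065 ≡ 1295
1295 * 718 = 929810 ≡ 5072
5072 * 624 = 3164928 ≡ 2056
2056 * 3152 = 6480512 ≡ 645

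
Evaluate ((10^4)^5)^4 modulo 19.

(10)^4 ≡ 6 (mod 19)
(6)^5 ≡ 5 (mod 19)
(5)^4 ≡ 17 (mod 19)

17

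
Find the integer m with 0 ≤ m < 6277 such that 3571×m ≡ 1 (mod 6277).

4637

Run the extended Euclidean algorithm:
6277 = 1×3571 + 2706
3571 = 1×2706 + 865
2706 = 3×865 + 111
865 = 7×111 + 88
111 = 1×88 + 23
88 = 3×23 + 19
23 = 1×19 + 4
19 = 4×4 + 3
4 = 1×3 + 1
3 = 3×1 + 0
gcd(3571, 6277) = 1, so the inverse exists.
Bézout: 1 = 933×6277 − 1640×3571.
So 3571⁻¹ ≡ −1640 ≡ 4637 (mod 6277).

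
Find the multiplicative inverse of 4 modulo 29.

22

By the extended Euclidean algorithm:
29 = 7*4 + 1
4 = 4*1 + 0
gcd(4, 29) = 1, so the inverse exists.
Bézout: 1 = 1*29 − 7*4.
So 4⁻¹ ≡ −7 ≡ 22 (mod 29).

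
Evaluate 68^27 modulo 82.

44

Compute successive squares:
27 in binary is 11011, i.e. 27 = 16 + 8 + 2 + 1.
68^1 ≡ 68 (mod 82)
68^2 ≡ 68^2 = 4624 ≡ 32 (mod 82)
68^4 ≡ 32^2 = 1024 ≡ 40 (mod 82)
68^8 ≡ 40^2 = 1600 ≡ 42 (mod 82)
68^16 ≡ 42^2 = 1764 ≡ 42 (mod 82)
68^27 = 68^16 * 68^8 * 68^2 * 68^1 ≡ 42 * 42 * 32 * 68 (mod 82).
Accumulate the product:
42 * 42 = 1764 ≡ 42
42 * 32 = 1344 ≡ 32
32 * 68 = 2176 ≡ 44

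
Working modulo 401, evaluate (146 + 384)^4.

301

146 + 384 = 530 ≡ 129 (mod 401)
(129)^4 ≡ 301 (mod 401)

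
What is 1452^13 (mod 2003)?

1938

13 in binary is 1101, i.e. 13 = 8 + 4 + 1.
1452^1 ≡ 1452 (mod 2003)
1452^2 ≡ 1452^2 = 2108304 ≡ 1148 (mod 2003)
1452^4 ≡ 1148^2 = 1317904 ≡ 1933 (mod 2003)
1452^8 ≡ 1933^2 = 3736489 ≡ 894 (mod 2003)
1452^13 = 1452^8 × 1452^4 × 1452^1 ≡ 894 × 1933 × 1452 (mod 2003).
Accumulate the product:
894 × 1933 = 1728102 ≡ 1516
1516 × 1452 = 2201232 ≡ 1938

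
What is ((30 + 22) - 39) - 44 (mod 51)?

30 + 22 = 52 ≡ 1 (mod 51)
1 - 39 = -38 ≡ 13 (mod 51)
13 - 44 = -31 ≡ 20 (mod 51)

20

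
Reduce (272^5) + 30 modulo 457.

(272)^5 ≡ 441 (mod 457)
441 + 30 = 471 ≡ 14 (mod 457)

14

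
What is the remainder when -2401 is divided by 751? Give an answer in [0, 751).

-2401 = -4*751 + 603, so -2401 ≡ 603 (mod 751).

603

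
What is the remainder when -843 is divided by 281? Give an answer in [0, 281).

0

-843 = -3·281 + 0, so -843 ≡ 0 (mod 281).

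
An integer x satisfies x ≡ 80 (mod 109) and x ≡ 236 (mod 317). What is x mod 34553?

25913

109⁻¹ mod 317: 109·32 ≡ 1 (mod 317), so 109⁻¹ ≡ 32.
x = 80 + 109·((236 − 80)·32 mod 317) = 80 + 109·237 = 25913.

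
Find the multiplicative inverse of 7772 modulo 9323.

2194

Run the extended Euclidean algorithm:
9323 = 1·7772 + 1551
7772 = 5·1551 + 17
1551 = 91·17 + 4
17 = 4·4 + 1
4 = 4·1 + 0
gcd(7772, 9323) = 1, so the inverse exists.
Back-substitute for 1:
1 = 1·17 − 4·4
  = −4·1551 + 365·17
  = 365·7772 − 1829·1551
  = −1829·9323 + 2194·7772
So 7772⁻¹ ≡ 2194 (mod 9323).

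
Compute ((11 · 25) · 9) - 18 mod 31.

11 · 25 = 275 ≡ 27 (mod 31)
27 · 9 = 243 ≡ 26 (mod 31)
26 - 18 = 8

8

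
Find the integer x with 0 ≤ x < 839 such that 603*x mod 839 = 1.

839 = 1*603 + 236
603 = 2*236 + 131
236 = 1*131 + 105
131 = 1*105 + 26
105 = 4*26 + 1
26 = 26*1 + 0
gcd(603, 839) = 1, so the inverse exists.
Back-substitute for 1:
1 = 1*105 − 4*26
  = −4*131 + 5*105
  = 5*236 − 9*131
  = −9*603 + 23*236
  = 23*839 − 32*603
So 603⁻¹ ≡ −32 ≡ 807 (mod 839).

807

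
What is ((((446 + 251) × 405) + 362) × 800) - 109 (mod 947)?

407

446 + 251 = 697
697 × 405 = 282285 ≡ 79 (mod 947)
79 + 362 = 441
441 × 800 = 352800 ≡ 516 (mod 947)
516 - 109 = 407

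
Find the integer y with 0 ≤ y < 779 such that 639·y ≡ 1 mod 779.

Run the extended Euclidean algorithm:
779 = 1·639 + 140
639 = 4·140 + 79
140 = 1·79 + 61
79 = 1·61 + 18
61 = 3·18 + 7
18 = 2·7 + 4
7 = 1·4 + 3
4 = 1·3 + 1
3 = 3·1 + 0
gcd(639, 779) = 1, so the inverse exists.
Bézout: 1 = −178·779 + 217·639.
So 639⁻¹ ≡ 217 (mod 779).

217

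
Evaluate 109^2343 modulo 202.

59

2343 in binary is 100100100111, i.e. 2343 = 2048 + 256 + 32 + 4 + 2 + 1.
109^1 ≡ 109 (mod 202)
109^2 ≡ 109^2 = 11881 ≡ 165 (mod 202)
109^4 ≡ 165^2 = 27225 ≡ 157 (mod 202)
109^8 ≡ 157^2 = 24649 ≡ 5 (mod 202)
109^16 ≡ 5^2 = 25 (mod 202)
109^32 ≡ 25^2 = 625 ≡ 19 (mod 202)
109^64 ≡ 19^2 = 361 ≡ 159 (mod 202)
109^128 ≡ 159^2 = 25281 ≡ 31 (mod 202)
109^256 ≡ 31^2 = 961 ≡ 153 (mod 202)
109^512 ≡ 153^2 = 23409 ≡ 179 (mod 202)
109^1024 ≡ 179^2 = 32041 ≡ 125 (mod 202)
109^2048 ≡ 125^2 = 15625 ≡ 71 (mod 202)
109^2343 = 109^2048 · 109^256 · 109^32 · 109^4 · 109^2 · 109^1 ≡ 71 · 153 · 19 · 157 · 165 · 109 (mod 202).
Accumulate the product:
71 · 153 = 10863 ≡ 157
157 · 19 = 2983 ≡ 155
155 · 157 = 24335 ≡ 95
95 · 165 = 15675 ≡ 121
121 · 109 = 13189 ≡ 59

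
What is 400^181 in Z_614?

Using repeated squaring:
400^1 ≡ 400 (mod 614)
400^2 ≡ 400^2 = 160000 ≡ 360 (mod 614)
400^4 ≡ 360^2 = 129600 ≡ 46 (mod 614)
400^8 ≡ 46^2 = 2116 ≡ 274 (mod 614)
400^16 ≡ 274^2 = 75076 ≡ 168 (mod 614)
400^32 ≡ 168^2 = 28224 ≡ 594 (mod 614)
400^64 ≡ 594^2 = 352836 ≡ 400 (mod 614)
400^128 ≡ 400^2 = 160000 ≡ 360 (mod 614)
400^181 = 400^128 × 400^32 × 400^16 × 400^4 × 400^1 ≡ 360 × 594 × 168 × 46 × 400 (mod 614).
Accumulate the product:
360 × 594 = 213840 ≡ 168
168 × 168 = 28224 ≡ 594
594 × 46 = 27324 ≡ 308
308 × 400 = 123200 ≡ 400

400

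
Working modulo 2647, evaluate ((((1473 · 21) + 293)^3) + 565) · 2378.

818

1473 · 21 = 30933 ≡ 1816 (mod 2647)
1816 + 293 = 2109
(2109)^3 ≡ 2138 (mod 2647)
2138 + 565 = 2703 ≡ 56 (mod 2647)
56 · 2378 = 133168 ≡ 818 (mod 2647)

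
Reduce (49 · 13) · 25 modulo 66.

19

49 · 13 = 637 ≡ 43 (mod 66)
43 · 25 = 1075 ≡ 19 (mod 66)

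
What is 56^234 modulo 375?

By square-and-multiply:
234 in binary is 11101010, i.e. 234 = 128 + 64 + 32 + 8 + 2.
56^1 ≡ 56 (mod 375)
56^2 ≡ 56^2 = 3136 ≡ 136 (mod 375)
56^4 ≡ 136^2 = 18496 ≡ 121 (mod 375)
56^8 ≡ 121^2 = 14641 ≡ 16 (mod 375)
56^16 ≡ 16^2 = 256 (mod 375)
56^32 ≡ 256^2 = 65536 ≡ 286 (mod 375)
56^64 ≡ 286^2 = 81796 ≡ 46 (mod 375)
56^128 ≡ 46^2 = 2116 ≡ 241 (mod 375)
56^234 = 56^128 × 56^64 × 56^32 × 56^8 × 56^2 ≡ 241 × 46 × 286 × 16 × 136 (mod 375).
Accumulate the product:
241 × 46 = 11086 ≡ 211
211 × 286 = 60346 ≡ 346
346 × 16 = 5536 ≡ 286
286 × 136 = 38896 ≡ 271

271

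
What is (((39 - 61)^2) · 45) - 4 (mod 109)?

39 - 61 = -22 ≡ 87 (mod 109)
(87)^2 ≡ 48 (mod 109)
48 · 45 = 2160 ≡ 89 (mod 109)
89 - 4 = 85

85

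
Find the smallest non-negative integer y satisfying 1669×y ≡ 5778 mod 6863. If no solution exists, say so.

6299

gcd(1669, 6863) = 1, so a unique solution mod 6863 exists.
1669⁻¹ ≡ 1468 (mod 6863).
y ≡ 1468×5778 ≡ 6299 (mod 6863).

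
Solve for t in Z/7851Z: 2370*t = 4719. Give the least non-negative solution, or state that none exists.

1496

gcd(2370, 7851) = 3, and 3 | 4719, so solutions exist.
Divide through by 3: 790*t ≡ 1573 mod 2617.
790⁻¹ ≡ 1282 (mod 2617).
t ≡ 1282*1573 ≡ 1496 (mod 2617).
The smallest non-negative solution is t = 1496.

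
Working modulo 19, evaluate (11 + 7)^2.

11 + 7 = 18
(18)^2 ≡ 1 (mod 19)

1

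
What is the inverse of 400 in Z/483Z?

64

By the extended Euclidean algorithm:
483 = 1×400 + 83
400 = 4×83 + 68
83 = 1×68 + 15
68 = 4×15 + 8
15 = 1×8 + 7
8 = 1×7 + 1
7 = 7×1 + 0
gcd(400, 483) = 1, so the inverse exists.
Back-substitute for 1:
1 = 1×8 − 1×7
  = −1×15 + 2×8
  = 2×68 − 9×15
  = −9×83 + 11×68
  = 11×400 − 53×83
  = −53×483 + 64×400
So 400⁻¹ ≡ 64 (mod 483).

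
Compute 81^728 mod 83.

728 in binary is 1011011000, i.e. 728 = 512 + 128 + 64 + 16 + 8.
81^1 ≡ 81 (mod 83)
81^2 ≡ 81^2 = 6561 ≡ 4 (mod 83)
81^4 ≡ 4^2 = 16 (mod 83)
81^8 ≡ 16^2 = 256 ≡ 7 (mod 83)
81^16 ≡ 7^2 = 49 (mod 83)
81^32 ≡ 49^2 = 2401 ≡ 77 (mod 83)
81^64 ≡ 77^2 = 5929 ≡ 36 (mod 83)
81^128 ≡ 36^2 = 1296 ≡ 51 (mod 83)
81^256 ≡ 51^2 = 2601 ≡ 28 (mod 83)
81^512 ≡ 28^2 = 784 ≡ 37 (mod 83)
81^728 = 81^512 * 81^128 * 81^64 * 81^16 * 81^8 ≡ 37 * 51 * 36 * 49 * 7 (mod 83).
Accumulate the product:
37 * 51 = 1887 ≡ 61
61 * 36 = 2196 ≡ 38
38 * 49 = 1862 ≡ 36
36 * 7 = 252 ≡ 3

3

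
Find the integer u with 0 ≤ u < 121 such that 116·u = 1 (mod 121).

24

Apply the Euclidean algorithm and back-substitute:
121 = 1×116 + 5
116 = 23×5 + 1
5 = 5×1 + 0
gcd(116, 121) = 1, so the inverse exists.
Bézout: 1 = −23×121 + 24×116.
So 116⁻¹ ≡ 24 (mod 121).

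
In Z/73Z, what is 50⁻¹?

19

73 = 1×50 + 23
50 = 2×23 + 4
23 = 5×4 + 3
4 = 1×3 + 1
3 = 3×1 + 0
gcd(50, 73) = 1, so the inverse exists.
Back-substitute for 1:
1 = 1×4 − 1×3
  = −1×23 + 6×4
  = 6×50 − 13×23
  = −13×73 + 19×50
So 50⁻¹ ≡ 19 (mod 73).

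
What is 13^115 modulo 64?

21

Using repeated squaring:
13^1 ≡ 13 (mod 64)
13^2 ≡ 13^2 = 169 ≡ 41 (mod 64)
13^4 ≡ 41^2 = 1681 ≡ 17 (mod 64)
13^8 ≡ 17^2 = 289 ≡ 33 (mod 64)
13^16 ≡ 33^2 = 1089 ≡ 1 (mod 64)
13^32 ≡ 1^2 = 1 (mod 64)
13^64 ≡ 1^2 = 1 (mod 64)
13^115 = 13^64 * 13^32 * 13^16 * 13^2 * 13^1 ≡ 1 * 1 * 1 * 41 * 13 (mod 64).
Accumulate the product:
1 * 1 = 1
1 * 1 = 1
1 * 41 = 41
41 * 13 = 533 ≡ 21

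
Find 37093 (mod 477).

364

37093 = 77*477 + 364, so 37093 ≡ 364 (mod 477).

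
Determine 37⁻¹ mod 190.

Apply the Euclidean algorithm and back-substitute:
190 = 5·37 + 5
37 = 7·5 + 2
5 = 2·2 + 1
2 = 2·1 + 0
gcd(37, 190) = 1, so the inverse exists.
Back-substitute for 1:
1 = 1·5 − 2·2
  = −2·37 + 15·5
  = 15·190 − 77·37
So 37⁻¹ ≡ −77 ≡ 113 (mod 190).

113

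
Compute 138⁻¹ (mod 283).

121

Apply the Euclidean algorithm and back-substitute:
283 = 2*138 + 7
138 = 19*7 + 5
7 = 1*5 + 2
5 = 2*2 + 1
2 = 2*1 + 0
gcd(138, 283) = 1, so the inverse exists.
Bézout: 1 = −59*283 + 121*138.
So 138⁻¹ ≡ 121 (mod 283).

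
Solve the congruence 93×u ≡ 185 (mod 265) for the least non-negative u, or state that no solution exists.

210

gcd(93, 265) = 1, so a unique solution mod 265 exists.
93⁻¹ ≡ 57 (mod 265).
u ≡ 57×185 ≡ 210 (mod 265).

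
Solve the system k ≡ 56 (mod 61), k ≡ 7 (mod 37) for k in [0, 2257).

1154

61⁻¹ mod 37: 61×17 ≡ 1 (mod 37), so 61⁻¹ ≡ 17.
k = 56 + 61×((7 − 56)×17 mod 37) = 56 + 61×18 = 1154.
Check: 1154 mod 61 = 56, 1154 mod 37 = 7. ✓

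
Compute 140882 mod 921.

890

140882 = 152*921 + 890, so 140882 ≡ 890 (mod 921).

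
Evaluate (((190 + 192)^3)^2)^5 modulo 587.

190 + 192 = 382
(382)^3 ≡ 274 (mod 587)
(274)^2 ≡ 527 (mod 587)
(527)^5 ≡ 74 (mod 587)

74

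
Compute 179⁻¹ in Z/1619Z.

606

1619 = 9×179 + 8
179 = 22×8 + 3
8 = 2×3 + 2
3 = 1×2 + 1
2 = 2×1 + 0
gcd(179, 1619) = 1, so the inverse exists.
Back-substitute for 1:
1 = 1×3 − 1×2
  = −1×8 + 3×3
  = 3×179 − 67×8
  = −67×1619 + 606×179
So 179⁻¹ ≡ 606 (mod 1619).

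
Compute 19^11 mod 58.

Compute successive squares:
11 in binary is 1011, i.e. 11 = 8 + 2 + 1.
19^1 ≡ 19 (mod 58)
19^2 ≡ 19^2 = 361 ≡ 13 (mod 58)
19^4 ≡ 13^2 = 169 ≡ 53 (mod 58)
19^8 ≡ 53^2 = 2809 ≡ 25 (mod 58)
19^11 = 19^8 × 19^2 × 19^1 ≡ 25 × 13 × 19 (mod 58).
Accumulate the product:
25 × 13 = 325 ≡ 35
35 × 19 = 665 ≡ 27

27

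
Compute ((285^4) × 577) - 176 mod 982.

431

(285)^4 ≡ 401 (mod 982)
401 × 577 = 231377 ≡ 607 (mod 982)
607 - 176 = 431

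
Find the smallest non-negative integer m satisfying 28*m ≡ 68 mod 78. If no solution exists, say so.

8

gcd(28, 78) = 2, and 2 | 68, so solutions exist.
Divide through by 2: 14*m ≡ 34 mod 39.
14⁻¹ ≡ 14 (mod 39).
m ≡ 14*34 ≡ 8 (mod 39).
The smallest non-negative solution is m = 8.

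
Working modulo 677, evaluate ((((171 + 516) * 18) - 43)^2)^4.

171 + 516 = 687 ≡ 10 (mod 677)
10 * 18 = 180
180 - 43 = 137
(137)^2 ≡ 490 (mod 677)
(490)^4 ≡ 388 (mod 677)

388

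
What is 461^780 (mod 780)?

1

By square-and-multiply:
780 in binary is 1100001100, i.e. 780 = 512 + 256 + 8 + 4.
461^1 ≡ 461 (mod 780)
461^2 ≡ 461^2 = 212521 ≡ 361 (mod 780)
461^4 ≡ 361^2 = 130321 ≡ 61 (mod 780)
461^8 ≡ 61^2 = 3721 ≡ 601 (mod 780)
461^16 ≡ 601^2 = 361201 ≡ 61 (mod 780)
461^32 ≡ 61^2 = 3721 ≡ 601 (mod 780)
461^64 ≡ 601^2 = 361201 ≡ 61 (mod 780)
461^128 ≡ 61^2 = 3721 ≡ 601 (mod 780)
461^256 ≡ 601^2 = 361201 ≡ 61 (mod 780)
461^512 ≡ 61^2 = 3721 ≡ 601 (mod 780)
461^780 = 461^512 × 461^256 × 461^8 × 461^4 ≡ 601 × 61 × 601 × 61 (mod 780).
Accumulate the product:
601 × 61 = 36661 ≡ 1
1 × 601 = 601
601 × 61 = 36661 ≡ 1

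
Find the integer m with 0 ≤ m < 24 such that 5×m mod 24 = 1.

5

Apply the Euclidean algorithm and back-substitute:
24 = 4·5 + 4
5 = 1·4 + 1
4 = 4·1 + 0
gcd(5, 24) = 1, so the inverse exists.
Back-substitute for 1:
1 = 1·5 − 1·4
  = −1·24 + 5·5
So 5⁻¹ ≡ 5 (mod 24).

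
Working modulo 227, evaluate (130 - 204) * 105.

175

130 - 204 = -74 ≡ 153 (mod 227)
153 * 105 = 16065 ≡ 175 (mod 227)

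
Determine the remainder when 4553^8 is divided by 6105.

2476

4553^1 ≡ 4553 (mod 6105)
4553^2 ≡ 4553^2 = 20729809 ≡ 3334 (mod 6105)
4553^4 ≡ 3334^2 = 11115556 ≡ 4456 (mod 6105)
4553^8 ≡ 4456^2 = 19855936 ≡ 2476 (mod 6105)
So 4553^8 ≡ 2476 (mod 6105).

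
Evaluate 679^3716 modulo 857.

By square-and-multiply:
679^1 ≡ 679 (mod 857)
679^2 ≡ 679^2 = 461041 ≡ 832 (mod 857)
679^4 ≡ 832^2 = 692224 ≡ 625 (mod 857)
679^8 ≡ 625^2 = 390625 ≡ 690 (mod 857)
679^16 ≡ 690^2 = 476100 ≡ 465 (mod 857)
679^32 ≡ 465^2 = 216225 ≡ 261 (mod 857)
679^64 ≡ 261^2 = 68121 ≡ 418 (mod 857)
679^128 ≡ 418^2 = 174724 ≡ 753 (mod 857)
679^256 ≡ 753^2 = 567009 ≡ 532 (mod 857)
679^512 ≡ 532^2 = 283024 ≡ 214 (mod 857)
679^1024 ≡ 214^2 = 45796 ≡ 375 (mod 857)
679^2048 ≡ 375^2 = 140625 ≡ 77 (mod 857)
679^3716 = 679^2048 * 679^1024 * 679^512 * 679^128 * 679^4 ≡ 77 * 375 * 214 * 753 * 625 (mod 857).
Accumulate the product:
77 * 375 = 28875 ≡ 594
594 * 214 = 127116 ≡ 280
280 * 753 = 210840 ≡ 18
18 * 625 = 11250 ≡ 109

109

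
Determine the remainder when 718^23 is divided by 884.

By square-and-multiply:
23 in binary is 10111, i.e. 23 = 16 + 4 + 2 + 1.
718^1 ≡ 718 (mod 884)
718^2 ≡ 718^2 = 515524 ≡ 152 (mod 884)
718^4 ≡ 152^2 = 23104 ≡ 120 (mod 884)
718^8 ≡ 120^2 = 14400 ≡ 256 (mod 884)
718^16 ≡ 256^2 = 65536 ≡ 120 (mod 884)
718^23 = 718^16 × 718^4 × 718^2 × 718^1 ≡ 120 × 120 × 152 × 718 (mod 884).
Accumulate the product:
120 × 120 = 14400 ≡ 256
256 × 152 = 38912 ≡ 16
16 × 718 = 11488 ≡ 880

880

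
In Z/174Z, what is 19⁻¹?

Run the extended Euclidean algorithm:
174 = 9·19 + 3
19 = 6·3 + 1
3 = 3·1 + 0
gcd(19, 174) = 1, so the inverse exists.
Back-substitute for 1:
1 = 1·19 − 6·3
  = −6·174 + 55·19
So 19⁻¹ ≡ 55 (mod 174).

55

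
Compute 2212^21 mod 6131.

Using repeated squaring:
21 in binary is 10101, i.e. 21 = 16 + 4 + 1.
2212^1 ≡ 2212 (mod 6131)
2212^2 ≡ 2212^2 = 4892944 ≡ 406 (mod 6131)
2212^4 ≡ 406^2 = 164836 ≡ 5430 (mod 6131)
2212^8 ≡ 5430^2 = 29484900 ≡ 921 (mod 6131)
2212^16 ≡ 921^2 = 848241 ≡ 2163 (mod 6131)
2212^21 = 2212^16 * 2212^4 * 2212^1 ≡ 2163 * 5430 * 2212 (mod 6131).
Accumulate the product:
2163 * 5430 = 11745090 ≡ 4225
4225 * 2212 = 9345700 ≡ 2056

2056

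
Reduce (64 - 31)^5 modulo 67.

64 - 31 = 33
(33)^5 ≡ 23 (mod 67)

23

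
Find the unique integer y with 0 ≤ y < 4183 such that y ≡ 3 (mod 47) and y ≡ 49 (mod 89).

2541

47⁻¹ mod 89: 47·36 ≡ 1 (mod 89), so 47⁻¹ ≡ 36.
y = 3 + 47·((49 − 3)·36 mod 89) = 3 + 47·54 = 2541.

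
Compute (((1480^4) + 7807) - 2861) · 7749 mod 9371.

(1480)^4 ≡ 8005 (mod 9371)
8005 + 7807 = 15812 ≡ 6441 (mod 9371)
6441 - 2861 = 3580
3580 · 7749 = 27741420 ≡ 3260 (mod 9371)

3260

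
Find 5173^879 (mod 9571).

1962

5173^1 ≡ 5173 (mod 9571)
5173^2 ≡ 5173^2 = 26759929 ≡ 8984 (mod 9571)
5173^4 ≡ 8984^2 = 80712256 ≡ 13 (mod 9571)
5173^8 ≡ 13^2 = 169 (mod 9571)
5173^16 ≡ 169^2 = 28561 ≡ 9419 (mod 9571)
5173^32 ≡ 9419^2 = 88717561 ≡ 3962 (mod 9571)
5173^64 ≡ 3962^2 = 15697444 ≡ 1004 (mod 9571)
5173^128 ≡ 1004^2 = 1008016 ≡ 3061 (mod 9571)
5173^256 ≡ 3061^2 = 9369721 ≡ 9283 (mod 9571)
5173^512 ≡ 9283^2 = 86174089 ≡ 6376 (mod 9571)
5173^879 = 5173^512 * 5173^256 * 5173^64 * 5173^32 * 5173^8 * 5173^4 * 5173^2 * 5173^1 ≡ 6376 * 9283 * 1004 * 3962 * 169 * 13 * 8984 * 5173 (mod 9571).
Accumulate the product:
6376 * 9283 = 59188408 ≡ 1344
1344 * 1004 = 1349376 ≡ 9436
9436 * 3962 = 37385432 ≡ 1106
1106 * 169 = 186914 ≡ 5065
5065 * 13 = 65845 ≡ 8419
8419 * 8984 = 75636296 ≡ 6254
6254 * 5173 = 32351942 ≡ 1962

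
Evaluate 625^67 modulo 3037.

2762

Compute successive squares:
625^1 ≡ 625 (mod 3037)
625^2 ≡ 625^2 = 390625 ≡ 1889 (mod 3037)
625^4 ≡ 1889^2 = 3568321 ≡ 2883 (mod 3037)
625^8 ≡ 2883^2 = 8311689 ≡ 2457 (mod 3037)
625^16 ≡ 2457^2 = 6036849 ≡ 2330 (mod 3037)
625^32 ≡ 2330^2 = 5428900 ≡ 1781 (mod 3037)
625^64 ≡ 1781^2 = 3171961 ≡ 1333 (mod 3037)
625^67 = 625^64 × 625^2 × 625^1 ≡ 1333 × 1889 × 625 (mod 3037).
Accumulate the product:
1333 × 1889 = 2518037 ≡ 364
364 × 625 = 227500 ≡ 2762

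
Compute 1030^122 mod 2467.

2010

By square-and-multiply:
122 in binary is 1111010, i.e. 122 = 64 + 32 + 16 + 8 + 2.
1030^1 ≡ 1030 (mod 2467)
1030^2 ≡ 1030^2 = 1060900 ≡ 90 (mod 2467)
1030^4 ≡ 90^2 = 8100 ≡ 699 (mod 2467)
1030^8 ≡ 699^2 = 488601 ≡ 135 (mod 2467)
1030^16 ≡ 135^2 = 18225 ≡ 956 (mod 2467)
1030^32 ≡ 956^2 = 913936 ≡ 1146 (mod 2467)
1030^64 ≡ 1146^2 = 1313316 ≡ 872 (mod 2467)
1030^122 = 1030^64 * 1030^32 * 1030^16 * 1030^8 * 1030^2 ≡ 872 * 1146 * 956 * 135 * 90 (mod 2467).
Accumulate the product:
872 * 1146 = 999312 ≡ 177
177 * 956 = 169212 ≡ 1456
1456 * 135 = 196560 ≡ 1667
1667 * 90 = 150030 ≡ 2010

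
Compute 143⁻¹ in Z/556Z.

35

Run the extended Euclidean algorithm:
556 = 3×143 + 127
143 = 1×127 + 16
127 = 7×16 + 15
16 = 1×15 + 1
15 = 15×1 + 0
gcd(143, 556) = 1, so the inverse exists.
Back-substitute for 1:
1 = 1×16 − 1×15
  = −1×127 + 8×16
  = 8×143 − 9×127
  = −9×556 + 35×143
So 143⁻¹ ≡ 35 (mod 556).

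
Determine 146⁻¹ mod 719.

719 = 4×146 + 135
146 = 1×135 + 11
135 = 12×11 + 3
11 = 3×3 + 2
3 = 1×2 + 1
2 = 2×1 + 0
gcd(146, 719) = 1, so the inverse exists.
Back-substitute for 1:
1 = 1×3 − 1×2
  = −1×11 + 4×3
  = 4×135 − 49×11
  = −49×146 + 53×135
  = 53×719 − 261×146
So 146⁻¹ ≡ −261 ≡ 458 (mod 719).

458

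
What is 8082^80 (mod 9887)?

4775

By square-and-multiply:
80 in binary is 1010000, i.e. 80 = 64 + 16.
8082^1 ≡ 8082 (mod 9887)
8082^2 ≡ 8082^2 = 65318724 ≡ 5202 (mod 9887)
8082^4 ≡ 5202^2 = 27060804 ≡ 85 (mod 9887)
8082^8 ≡ 85^2 = 7225 (mod 9887)
8082^16 ≡ 7225^2 = 52200625 ≡ 7152 (mod 9887)
8082^32 ≡ 7152^2 = 51151104 ≡ 5653 (mod 9887)
8082^64 ≡ 5653^2 = 31956409 ≡ 1625 (mod 9887)
8082^80 = 8082^64 * 8082^16 ≡ 1625 * 7152 (mod 9887).
1625 * 7152 = 11622000 ≡ 4775 (mod 9887).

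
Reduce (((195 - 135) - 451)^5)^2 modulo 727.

87

195 - 135 = 60
60 - 451 = -391 ≡ 336 (mod 727)
(336)^5 ≡ 304 (mod 727)
(304)^2 ≡ 87 (mod 727)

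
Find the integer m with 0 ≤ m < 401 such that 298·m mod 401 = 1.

109

401 = 1*298 + 103
298 = 2*103 + 92
103 = 1*92 + 11
92 = 8*11 + 4
11 = 2*4 + 3
4 = 1*3 + 1
3 = 3*1 + 0
gcd(298, 401) = 1, so the inverse exists.
Bézout: 1 = −81*401 + 109*298.
So 298⁻¹ ≡ 109 (mod 401).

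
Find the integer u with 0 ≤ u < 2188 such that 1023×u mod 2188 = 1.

2188 = 2·1023 + 142
1023 = 7·142 + 29
142 = 4·29 + 26
29 = 1·26 + 3
26 = 8·3 + 2
3 = 1·2 + 1
2 = 2·1 + 0
gcd(1023, 2188) = 1, so the inverse exists.
Back-substitute for 1:
1 = 1·3 − 1·2
  = −1·26 + 9·3
  = 9·29 − 10·26
  = −10·142 + 49·29
  = 49·1023 − 353·142
  = −353·2188 + 755·1023
So 1023⁻¹ ≡ 755 (mod 2188).

755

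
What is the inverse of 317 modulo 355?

Apply the Euclidean algorithm and back-substitute:
355 = 1×317 + 38
317 = 8×38 + 13
38 = 2×13 + 12
13 = 1×12 + 1
12 = 12×1 + 0
gcd(317, 355) = 1, so the inverse exists.
Bézout: 1 = −25×355 + 28×317.
So 317⁻¹ ≡ 28 (mod 355).

28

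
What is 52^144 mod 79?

144 in binary is 10010000, i.e. 144 = 128 + 16.
52^1 ≡ 52 (mod 79)
52^2 ≡ 52^2 = 2704 ≡ 18 (mod 79)
52^4 ≡ 18^2 = 324 ≡ 8 (mod 79)
52^8 ≡ 8^2 = 64 (mod 79)
52^16 ≡ 64^2 = 4096 ≡ 67 (mod 79)
52^32 ≡ 67^2 = 4489 ≡ 65 (mod 79)
52^64 ≡ 65^2 = 4225 ≡ 38 (mod 79)
52^128 ≡ 38^2 = 1444 ≡ 22 (mod 79)
52^144 = 52^128 · 52^16 ≡ 22 · 67 (mod 79).
22 · 67 = 1474 ≡ 52 (mod 79).

52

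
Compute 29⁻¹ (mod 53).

11

53 = 1×29 + 24
29 = 1×24 + 5
24 = 4×5 + 4
5 = 1×4 + 1
4 = 4×1 + 0
gcd(29, 53) = 1, so the inverse exists.
Bézout: 1 = −6×53 + 11×29.
So 29⁻¹ ≡ 11 (mod 53).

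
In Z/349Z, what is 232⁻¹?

173

349 = 1*232 + 117
232 = 1*117 + 115
117 = 1*115 + 2
115 = 57*2 + 1
2 = 2*1 + 0
gcd(232, 349) = 1, so the inverse exists.
Bézout: 1 = −115*349 + 173*232.
So 232⁻¹ ≡ 173 (mod 349).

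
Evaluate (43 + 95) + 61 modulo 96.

7

43 + 95 = 138 ≡ 42 (mod 96)
42 + 61 = 103 ≡ 7 (mod 96)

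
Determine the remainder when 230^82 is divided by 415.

250

82 in binary is 1010010, i.e. 82 = 64 + 16 + 2.
230^1 ≡ 230 (mod 415)
230^2 ≡ 230^2 = 52900 ≡ 195 (mod 415)
230^4 ≡ 195^2 = 38025 ≡ 260 (mod 415)
230^8 ≡ 260^2 = 67600 ≡ 370 (mod 415)
230^16 ≡ 370^2 = 136900 ≡ 365 (mod 415)
230^32 ≡ 365^2 = 133225 ≡ 10 (mod 415)
230^64 ≡ 10^2 = 100 (mod 415)
230^82 = 230^64 × 230^16 × 230^2 ≡ 100 × 365 × 195 (mod 415).
Accumulate the product:
100 × 365 = 36500 ≡ 395
395 × 195 = 77025 ≡ 250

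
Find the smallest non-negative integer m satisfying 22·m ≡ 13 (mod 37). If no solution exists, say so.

gcd(22, 37) = 1, so a unique solution mod 37 exists.
22⁻¹ ≡ 32 (mod 37).
m ≡ 32·13 ≡ 9 (mod 37).

9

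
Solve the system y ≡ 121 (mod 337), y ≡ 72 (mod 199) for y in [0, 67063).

17982

337⁻¹ mod 199: 337*137 ≡ 1 (mod 199), so 337⁻¹ ≡ 137.
y = 121 + 337*((72 − 121)*137 mod 199) = 121 + 337*53 = 17982.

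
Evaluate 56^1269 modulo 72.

8

Compute successive squares:
56^1 ≡ 56 (mod 72)
56^2 ≡ 56^2 = 3136 ≡ 40 (mod 72)
56^4 ≡ 40^2 = 1600 ≡ 16 (mod 72)
56^8 ≡ 16^2 = 256 ≡ 40 (mod 72)
56^16 ≡ 40^2 = 1600 ≡ 16 (mod 72)
56^32 ≡ 16^2 = 256 ≡ 40 (mod 72)
56^64 ≡ 40^2 = 1600 ≡ 16 (mod 72)
56^128 ≡ 16^2 = 256 ≡ 40 (mod 72)
56^256 ≡ 40^2 = 1600 ≡ 16 (mod 72)
56^512 ≡ 16^2 = 256 ≡ 40 (mod 72)
56^1024 ≡ 40^2 = 1600 ≡ 16 (mod 72)
56^1269 = 56^1024 × 56^128 × 56^64 × 56^32 × 56^16 × 56^4 × 56^1 ≡ 16 × 40 × 16 × 40 × 16 × 16 × 56 (mod 72).
Accumulate the product:
16 × 40 = 640 ≡ 64
64 × 16 = 1024 ≡ 16
16 × 40 = 640 ≡ 64
64 × 16 = 1024 ≡ 16
16 × 16 = 256 ≡ 40
40 × 56 = 2240 ≡ 8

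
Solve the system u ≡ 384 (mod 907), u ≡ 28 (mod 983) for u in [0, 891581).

907⁻¹ mod 983: 907*194 ≡ 1 (mod 983), so 907⁻¹ ≡ 194.
u = 384 + 907*((28 − 384)*194 mod 983) = 384 + 907*729 = 661587.

661587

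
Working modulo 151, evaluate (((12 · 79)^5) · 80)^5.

8

12 · 79 = 948 ≡ 42 (mod 151)
(42)^5 ≡ 128 (mod 151)
128 · 80 = 10240 ≡ 123 (mod 151)
(123)^5 ≡ 8 (mod 151)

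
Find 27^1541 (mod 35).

By square-and-multiply:
1541 in binary is 11000000101, i.e. 1541 = 1024 + 512 + 4 + 1.
27^1 ≡ 27 (mod 35)
27^2 ≡ 27^2 = 729 ≡ 29 (mod 35)
27^4 ≡ 29^2 = 841 ≡ 1 (mod 35)
27^8 ≡ 1^2 = 1 (mod 35)
27^16 ≡ 1^2 = 1 (mod 35)
27^32 ≡ 1^2 = 1 (mod 35)
27^64 ≡ 1^2 = 1 (mod 35)
27^128 ≡ 1^2 = 1 (mod 35)
27^256 ≡ 1^2 = 1 (mod 35)
27^512 ≡ 1^2 = 1 (mod 35)
27^1024 ≡ 1^2 = 1 (mod 35)
27^1541 = 27^1024 × 27^512 × 27^4 × 27^1 ≡ 1 × 1 × 1 × 27 (mod 35).
Accumulate the product:
1 × 1 = 1
1 × 1 = 1
1 × 27 = 27

27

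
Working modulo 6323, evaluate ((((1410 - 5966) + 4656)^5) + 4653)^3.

1410 - 5966 = -4556 ≡ 1767 (mod 6323)
1767 + 4656 = 6423 ≡ 100 (mod 6323)
(100)^5 ≡ 4779 (mod 6323)
4779 + 4653 = 9432 ≡ 3109 (mod 6323)
(3109)^3 ≡ 3097 (mod 6323)

3097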